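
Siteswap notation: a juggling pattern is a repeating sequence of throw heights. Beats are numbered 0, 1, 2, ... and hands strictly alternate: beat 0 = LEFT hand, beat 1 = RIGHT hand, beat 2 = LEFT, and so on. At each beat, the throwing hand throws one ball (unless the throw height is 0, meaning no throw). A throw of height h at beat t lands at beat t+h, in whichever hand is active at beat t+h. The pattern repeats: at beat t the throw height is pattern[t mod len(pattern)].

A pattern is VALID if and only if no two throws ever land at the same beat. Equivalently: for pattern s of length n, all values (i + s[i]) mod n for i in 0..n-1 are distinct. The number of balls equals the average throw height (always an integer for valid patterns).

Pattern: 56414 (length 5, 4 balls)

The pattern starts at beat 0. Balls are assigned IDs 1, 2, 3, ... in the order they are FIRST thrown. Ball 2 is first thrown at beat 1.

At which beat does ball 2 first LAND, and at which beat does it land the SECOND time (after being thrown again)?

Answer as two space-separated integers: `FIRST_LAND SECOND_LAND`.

Answer: 7 11

Derivation:
Beat 0 (L): throw ball1 h=5 -> lands@5:R; in-air after throw: [b1@5:R]
Beat 1 (R): throw ball2 h=6 -> lands@7:R; in-air after throw: [b1@5:R b2@7:R]
Beat 2 (L): throw ball3 h=4 -> lands@6:L; in-air after throw: [b1@5:R b3@6:L b2@7:R]
Beat 3 (R): throw ball4 h=1 -> lands@4:L; in-air after throw: [b4@4:L b1@5:R b3@6:L b2@7:R]
Beat 4 (L): throw ball4 h=4 -> lands@8:L; in-air after throw: [b1@5:R b3@6:L b2@7:R b4@8:L]
Beat 5 (R): throw ball1 h=5 -> lands@10:L; in-air after throw: [b3@6:L b2@7:R b4@8:L b1@10:L]
Beat 6 (L): throw ball3 h=6 -> lands@12:L; in-air after throw: [b2@7:R b4@8:L b1@10:L b3@12:L]
Beat 7 (R): throw ball2 h=4 -> lands@11:R; in-air after throw: [b4@8:L b1@10:L b2@11:R b3@12:L]
Beat 8 (L): throw ball4 h=1 -> lands@9:R; in-air after throw: [b4@9:R b1@10:L b2@11:R b3@12:L]
Beat 9 (R): throw ball4 h=4 -> lands@13:R; in-air after throw: [b1@10:L b2@11:R b3@12:L b4@13:R]
Beat 10 (L): throw ball1 h=5 -> lands@15:R; in-air after throw: [b2@11:R b3@12:L b4@13:R b1@15:R]
Beat 11 (R): throw ball2 h=6 -> lands@17:R; in-air after throw: [b3@12:L b4@13:R b1@15:R b2@17:R]
Ball 2: thrown@1 h=6 -> first land @7; rethrown@7 h=4 -> second land @11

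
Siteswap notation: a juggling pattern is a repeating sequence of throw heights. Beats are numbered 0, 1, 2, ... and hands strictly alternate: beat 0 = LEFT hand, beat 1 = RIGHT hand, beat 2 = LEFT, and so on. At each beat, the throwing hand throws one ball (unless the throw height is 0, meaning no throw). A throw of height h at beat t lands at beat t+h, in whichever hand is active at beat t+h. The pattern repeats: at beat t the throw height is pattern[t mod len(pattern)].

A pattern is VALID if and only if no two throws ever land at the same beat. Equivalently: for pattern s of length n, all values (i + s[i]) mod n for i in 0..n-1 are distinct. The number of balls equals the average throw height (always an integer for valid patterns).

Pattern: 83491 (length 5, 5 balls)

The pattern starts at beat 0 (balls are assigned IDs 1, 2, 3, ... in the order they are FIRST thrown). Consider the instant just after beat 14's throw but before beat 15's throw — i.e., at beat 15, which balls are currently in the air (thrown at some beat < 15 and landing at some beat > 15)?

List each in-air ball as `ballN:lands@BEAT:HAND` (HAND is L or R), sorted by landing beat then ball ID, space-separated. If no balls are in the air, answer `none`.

Beat 0 (L): throw ball1 h=8 -> lands@8:L; in-air after throw: [b1@8:L]
Beat 1 (R): throw ball2 h=3 -> lands@4:L; in-air after throw: [b2@4:L b1@8:L]
Beat 2 (L): throw ball3 h=4 -> lands@6:L; in-air after throw: [b2@4:L b3@6:L b1@8:L]
Beat 3 (R): throw ball4 h=9 -> lands@12:L; in-air after throw: [b2@4:L b3@6:L b1@8:L b4@12:L]
Beat 4 (L): throw ball2 h=1 -> lands@5:R; in-air after throw: [b2@5:R b3@6:L b1@8:L b4@12:L]
Beat 5 (R): throw ball2 h=8 -> lands@13:R; in-air after throw: [b3@6:L b1@8:L b4@12:L b2@13:R]
Beat 6 (L): throw ball3 h=3 -> lands@9:R; in-air after throw: [b1@8:L b3@9:R b4@12:L b2@13:R]
Beat 7 (R): throw ball5 h=4 -> lands@11:R; in-air after throw: [b1@8:L b3@9:R b5@11:R b4@12:L b2@13:R]
Beat 8 (L): throw ball1 h=9 -> lands@17:R; in-air after throw: [b3@9:R b5@11:R b4@12:L b2@13:R b1@17:R]
Beat 9 (R): throw ball3 h=1 -> lands@10:L; in-air after throw: [b3@10:L b5@11:R b4@12:L b2@13:R b1@17:R]
Beat 10 (L): throw ball3 h=8 -> lands@18:L; in-air after throw: [b5@11:R b4@12:L b2@13:R b1@17:R b3@18:L]
Beat 11 (R): throw ball5 h=3 -> lands@14:L; in-air after throw: [b4@12:L b2@13:R b5@14:L b1@17:R b3@18:L]
Beat 12 (L): throw ball4 h=4 -> lands@16:L; in-air after throw: [b2@13:R b5@14:L b4@16:L b1@17:R b3@18:L]
Beat 13 (R): throw ball2 h=9 -> lands@22:L; in-air after throw: [b5@14:L b4@16:L b1@17:R b3@18:L b2@22:L]
Beat 14 (L): throw ball5 h=1 -> lands@15:R; in-air after throw: [b5@15:R b4@16:L b1@17:R b3@18:L b2@22:L]
Beat 15 (R): throw ball5 h=8 -> lands@23:R; in-air after throw: [b4@16:L b1@17:R b3@18:L b2@22:L b5@23:R]

Answer: ball4:lands@16:L ball1:lands@17:R ball3:lands@18:L ball2:lands@22:L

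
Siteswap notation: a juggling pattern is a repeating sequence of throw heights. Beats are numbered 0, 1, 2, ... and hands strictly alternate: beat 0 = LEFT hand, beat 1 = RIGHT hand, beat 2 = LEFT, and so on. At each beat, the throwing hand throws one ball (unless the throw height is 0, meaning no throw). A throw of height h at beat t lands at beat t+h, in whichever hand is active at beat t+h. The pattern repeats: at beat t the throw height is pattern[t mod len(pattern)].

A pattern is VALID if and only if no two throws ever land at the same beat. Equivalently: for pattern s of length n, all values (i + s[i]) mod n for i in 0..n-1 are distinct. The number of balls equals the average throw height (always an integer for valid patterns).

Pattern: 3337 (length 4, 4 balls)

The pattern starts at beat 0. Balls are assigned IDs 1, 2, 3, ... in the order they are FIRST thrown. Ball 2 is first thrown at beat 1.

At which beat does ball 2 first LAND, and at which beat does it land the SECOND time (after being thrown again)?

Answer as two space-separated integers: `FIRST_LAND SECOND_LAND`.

Beat 0 (L): throw ball1 h=3 -> lands@3:R; in-air after throw: [b1@3:R]
Beat 1 (R): throw ball2 h=3 -> lands@4:L; in-air after throw: [b1@3:R b2@4:L]
Beat 2 (L): throw ball3 h=3 -> lands@5:R; in-air after throw: [b1@3:R b2@4:L b3@5:R]
Beat 3 (R): throw ball1 h=7 -> lands@10:L; in-air after throw: [b2@4:L b3@5:R b1@10:L]
Beat 4 (L): throw ball2 h=3 -> lands@7:R; in-air after throw: [b3@5:R b2@7:R b1@10:L]
Beat 5 (R): throw ball3 h=3 -> lands@8:L; in-air after throw: [b2@7:R b3@8:L b1@10:L]
Beat 6 (L): throw ball4 h=3 -> lands@9:R; in-air after throw: [b2@7:R b3@8:L b4@9:R b1@10:L]
Beat 7 (R): throw ball2 h=7 -> lands@14:L; in-air after throw: [b3@8:L b4@9:R b1@10:L b2@14:L]
Ball 2: thrown@1 h=3 -> first land @4; rethrown@4 h=3 -> second land @7

Answer: 4 7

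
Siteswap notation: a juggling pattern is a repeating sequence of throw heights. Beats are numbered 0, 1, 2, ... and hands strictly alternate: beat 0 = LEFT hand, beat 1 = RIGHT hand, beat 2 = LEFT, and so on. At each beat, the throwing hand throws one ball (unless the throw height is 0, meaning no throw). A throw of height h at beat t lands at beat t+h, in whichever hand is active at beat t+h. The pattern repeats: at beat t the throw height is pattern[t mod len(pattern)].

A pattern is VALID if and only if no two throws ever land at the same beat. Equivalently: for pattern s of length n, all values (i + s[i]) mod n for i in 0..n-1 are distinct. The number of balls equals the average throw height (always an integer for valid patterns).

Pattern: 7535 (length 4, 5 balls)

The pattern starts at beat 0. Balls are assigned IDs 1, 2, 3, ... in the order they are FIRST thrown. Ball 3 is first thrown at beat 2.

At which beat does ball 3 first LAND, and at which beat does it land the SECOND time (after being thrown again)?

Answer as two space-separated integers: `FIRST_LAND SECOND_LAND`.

Beat 0 (L): throw ball1 h=7 -> lands@7:R; in-air after throw: [b1@7:R]
Beat 1 (R): throw ball2 h=5 -> lands@6:L; in-air after throw: [b2@6:L b1@7:R]
Beat 2 (L): throw ball3 h=3 -> lands@5:R; in-air after throw: [b3@5:R b2@6:L b1@7:R]
Beat 3 (R): throw ball4 h=5 -> lands@8:L; in-air after throw: [b3@5:R b2@6:L b1@7:R b4@8:L]
Beat 4 (L): throw ball5 h=7 -> lands@11:R; in-air after throw: [b3@5:R b2@6:L b1@7:R b4@8:L b5@11:R]
Beat 5 (R): throw ball3 h=5 -> lands@10:L; in-air after throw: [b2@6:L b1@7:R b4@8:L b3@10:L b5@11:R]
Beat 6 (L): throw ball2 h=3 -> lands@9:R; in-air after throw: [b1@7:R b4@8:L b2@9:R b3@10:L b5@11:R]
Beat 7 (R): throw ball1 h=5 -> lands@12:L; in-air after throw: [b4@8:L b2@9:R b3@10:L b5@11:R b1@12:L]
Beat 8 (L): throw ball4 h=7 -> lands@15:R; in-air after throw: [b2@9:R b3@10:L b5@11:R b1@12:L b4@15:R]
Beat 9 (R): throw ball2 h=5 -> lands@14:L; in-air after throw: [b3@10:L b5@11:R b1@12:L b2@14:L b4@15:R]
Beat 10 (L): throw ball3 h=3 -> lands@13:R; in-air after throw: [b5@11:R b1@12:L b3@13:R b2@14:L b4@15:R]
Ball 3: thrown@2 h=3 -> first land @5; rethrown@5 h=5 -> second land @10

Answer: 5 10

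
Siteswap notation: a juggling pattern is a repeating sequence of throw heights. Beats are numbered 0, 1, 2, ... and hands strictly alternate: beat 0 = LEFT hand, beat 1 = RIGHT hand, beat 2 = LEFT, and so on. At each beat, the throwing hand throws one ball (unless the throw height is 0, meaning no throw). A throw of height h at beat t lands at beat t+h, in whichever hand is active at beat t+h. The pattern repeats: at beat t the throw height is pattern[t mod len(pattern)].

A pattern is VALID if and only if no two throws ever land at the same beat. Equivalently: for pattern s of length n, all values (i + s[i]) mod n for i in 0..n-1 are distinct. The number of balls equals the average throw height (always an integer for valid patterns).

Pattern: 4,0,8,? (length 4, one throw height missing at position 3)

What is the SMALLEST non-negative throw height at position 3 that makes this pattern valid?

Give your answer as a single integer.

i=0: (0 + 4) mod 4 = 0
i=1: (1 + 0) mod 4 = 1
i=2: (2 + 8) mod 4 = 2
i=3: s[i]=? (unknown)
Known residues: [0, 1, 2]; need a permutation of 0..3, so missing residue r = 3
Need (3 + s) mod 4 = 3; smallest s = (3 - 3) mod 4 = 0

Answer: 0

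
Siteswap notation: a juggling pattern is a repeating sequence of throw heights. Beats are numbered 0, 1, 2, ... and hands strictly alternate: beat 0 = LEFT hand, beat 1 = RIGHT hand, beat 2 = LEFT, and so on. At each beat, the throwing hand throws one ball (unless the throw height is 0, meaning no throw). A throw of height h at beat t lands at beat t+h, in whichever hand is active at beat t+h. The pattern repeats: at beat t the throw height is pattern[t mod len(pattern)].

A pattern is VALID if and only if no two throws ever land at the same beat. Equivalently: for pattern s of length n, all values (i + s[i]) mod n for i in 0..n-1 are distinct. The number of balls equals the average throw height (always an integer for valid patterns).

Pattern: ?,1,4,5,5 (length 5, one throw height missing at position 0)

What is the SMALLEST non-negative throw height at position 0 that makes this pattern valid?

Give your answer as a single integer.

Answer: 0

Derivation:
i=0: s[i]=? (unknown)
i=1: (1 + 1) mod 5 = 2
i=2: (2 + 4) mod 5 = 1
i=3: (3 + 5) mod 5 = 3
i=4: (4 + 5) mod 5 = 4
Known residues: [1, 2, 3, 4]; need a permutation of 0..4, so missing residue r = 0
Need (0 + s) mod 5 = 0; smallest s = (0 - 0) mod 5 = 0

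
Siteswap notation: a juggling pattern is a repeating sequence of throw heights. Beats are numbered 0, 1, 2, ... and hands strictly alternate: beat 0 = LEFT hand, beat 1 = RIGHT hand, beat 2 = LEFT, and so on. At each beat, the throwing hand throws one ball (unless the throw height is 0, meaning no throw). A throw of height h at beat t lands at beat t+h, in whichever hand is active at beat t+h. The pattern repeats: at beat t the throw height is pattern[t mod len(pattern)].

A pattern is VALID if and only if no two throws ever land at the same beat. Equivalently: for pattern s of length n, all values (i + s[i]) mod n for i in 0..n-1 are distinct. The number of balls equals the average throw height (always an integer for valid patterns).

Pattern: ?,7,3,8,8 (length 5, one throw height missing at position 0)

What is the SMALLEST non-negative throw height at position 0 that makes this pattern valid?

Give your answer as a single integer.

Answer: 4

Derivation:
i=0: s[i]=? (unknown)
i=1: (1 + 7) mod 5 = 3
i=2: (2 + 3) mod 5 = 0
i=3: (3 + 8) mod 5 = 1
i=4: (4 + 8) mod 5 = 2
Known residues: [0, 1, 2, 3]; need a permutation of 0..4, so missing residue r = 4
Need (0 + s) mod 5 = 4; smallest s = (4 - 0) mod 5 = 4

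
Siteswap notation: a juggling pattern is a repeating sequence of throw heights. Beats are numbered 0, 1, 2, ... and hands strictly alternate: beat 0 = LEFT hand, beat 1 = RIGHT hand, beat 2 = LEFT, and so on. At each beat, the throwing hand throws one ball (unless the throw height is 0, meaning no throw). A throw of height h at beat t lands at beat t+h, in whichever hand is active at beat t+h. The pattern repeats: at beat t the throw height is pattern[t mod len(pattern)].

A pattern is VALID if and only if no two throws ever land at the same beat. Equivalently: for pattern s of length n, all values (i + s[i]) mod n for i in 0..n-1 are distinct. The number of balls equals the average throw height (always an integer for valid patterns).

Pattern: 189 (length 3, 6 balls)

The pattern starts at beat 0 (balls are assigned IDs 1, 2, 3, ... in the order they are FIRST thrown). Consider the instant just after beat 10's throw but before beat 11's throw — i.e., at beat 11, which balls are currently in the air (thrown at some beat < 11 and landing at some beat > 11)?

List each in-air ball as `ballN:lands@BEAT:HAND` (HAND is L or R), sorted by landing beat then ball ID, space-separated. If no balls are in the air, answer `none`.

Answer: ball3:lands@12:L ball4:lands@14:L ball5:lands@15:R ball6:lands@17:R ball1:lands@18:L

Derivation:
Beat 0 (L): throw ball1 h=1 -> lands@1:R; in-air after throw: [b1@1:R]
Beat 1 (R): throw ball1 h=8 -> lands@9:R; in-air after throw: [b1@9:R]
Beat 2 (L): throw ball2 h=9 -> lands@11:R; in-air after throw: [b1@9:R b2@11:R]
Beat 3 (R): throw ball3 h=1 -> lands@4:L; in-air after throw: [b3@4:L b1@9:R b2@11:R]
Beat 4 (L): throw ball3 h=8 -> lands@12:L; in-air after throw: [b1@9:R b2@11:R b3@12:L]
Beat 5 (R): throw ball4 h=9 -> lands@14:L; in-air after throw: [b1@9:R b2@11:R b3@12:L b4@14:L]
Beat 6 (L): throw ball5 h=1 -> lands@7:R; in-air after throw: [b5@7:R b1@9:R b2@11:R b3@12:L b4@14:L]
Beat 7 (R): throw ball5 h=8 -> lands@15:R; in-air after throw: [b1@9:R b2@11:R b3@12:L b4@14:L b5@15:R]
Beat 8 (L): throw ball6 h=9 -> lands@17:R; in-air after throw: [b1@9:R b2@11:R b3@12:L b4@14:L b5@15:R b6@17:R]
Beat 9 (R): throw ball1 h=1 -> lands@10:L; in-air after throw: [b1@10:L b2@11:R b3@12:L b4@14:L b5@15:R b6@17:R]
Beat 10 (L): throw ball1 h=8 -> lands@18:L; in-air after throw: [b2@11:R b3@12:L b4@14:L b5@15:R b6@17:R b1@18:L]
Beat 11 (R): throw ball2 h=9 -> lands@20:L; in-air after throw: [b3@12:L b4@14:L b5@15:R b6@17:R b1@18:L b2@20:L]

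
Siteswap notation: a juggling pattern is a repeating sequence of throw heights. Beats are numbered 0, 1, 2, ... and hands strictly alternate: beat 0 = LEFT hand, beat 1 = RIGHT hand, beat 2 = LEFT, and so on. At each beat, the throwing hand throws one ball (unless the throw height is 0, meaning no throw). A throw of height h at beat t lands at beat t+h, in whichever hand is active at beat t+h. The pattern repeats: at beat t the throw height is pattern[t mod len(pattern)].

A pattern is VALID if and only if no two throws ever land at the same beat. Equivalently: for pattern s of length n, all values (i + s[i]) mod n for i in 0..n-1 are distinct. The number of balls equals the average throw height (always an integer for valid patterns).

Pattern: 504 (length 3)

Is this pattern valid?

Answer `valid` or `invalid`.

i=0: (i + s[i]) mod n = (0 + 5) mod 3 = 2
i=1: (i + s[i]) mod n = (1 + 0) mod 3 = 1
i=2: (i + s[i]) mod n = (2 + 4) mod 3 = 0
Residues: [2, 1, 0], distinct: True

Answer: valid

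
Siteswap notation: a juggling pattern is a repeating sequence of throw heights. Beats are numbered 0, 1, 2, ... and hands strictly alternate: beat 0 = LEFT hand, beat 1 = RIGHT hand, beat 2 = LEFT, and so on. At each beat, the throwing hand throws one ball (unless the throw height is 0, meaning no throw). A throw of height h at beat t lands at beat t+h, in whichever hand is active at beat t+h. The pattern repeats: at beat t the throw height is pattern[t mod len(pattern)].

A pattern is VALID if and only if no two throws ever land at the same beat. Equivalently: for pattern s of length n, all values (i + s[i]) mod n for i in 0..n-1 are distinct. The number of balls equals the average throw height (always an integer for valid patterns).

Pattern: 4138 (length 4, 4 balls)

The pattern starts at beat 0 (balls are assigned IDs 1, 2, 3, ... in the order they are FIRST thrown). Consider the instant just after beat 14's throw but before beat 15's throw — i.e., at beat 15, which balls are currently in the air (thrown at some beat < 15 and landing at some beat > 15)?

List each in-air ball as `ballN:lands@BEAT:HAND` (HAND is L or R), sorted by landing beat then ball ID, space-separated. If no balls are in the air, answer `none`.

Answer: ball1:lands@16:L ball2:lands@17:R ball3:lands@19:R

Derivation:
Beat 0 (L): throw ball1 h=4 -> lands@4:L; in-air after throw: [b1@4:L]
Beat 1 (R): throw ball2 h=1 -> lands@2:L; in-air after throw: [b2@2:L b1@4:L]
Beat 2 (L): throw ball2 h=3 -> lands@5:R; in-air after throw: [b1@4:L b2@5:R]
Beat 3 (R): throw ball3 h=8 -> lands@11:R; in-air after throw: [b1@4:L b2@5:R b3@11:R]
Beat 4 (L): throw ball1 h=4 -> lands@8:L; in-air after throw: [b2@5:R b1@8:L b3@11:R]
Beat 5 (R): throw ball2 h=1 -> lands@6:L; in-air after throw: [b2@6:L b1@8:L b3@11:R]
Beat 6 (L): throw ball2 h=3 -> lands@9:R; in-air after throw: [b1@8:L b2@9:R b3@11:R]
Beat 7 (R): throw ball4 h=8 -> lands@15:R; in-air after throw: [b1@8:L b2@9:R b3@11:R b4@15:R]
Beat 8 (L): throw ball1 h=4 -> lands@12:L; in-air after throw: [b2@9:R b3@11:R b1@12:L b4@15:R]
Beat 9 (R): throw ball2 h=1 -> lands@10:L; in-air after throw: [b2@10:L b3@11:R b1@12:L b4@15:R]
Beat 10 (L): throw ball2 h=3 -> lands@13:R; in-air after throw: [b3@11:R b1@12:L b2@13:R b4@15:R]
Beat 11 (R): throw ball3 h=8 -> lands@19:R; in-air after throw: [b1@12:L b2@13:R b4@15:R b3@19:R]
Beat 12 (L): throw ball1 h=4 -> lands@16:L; in-air after throw: [b2@13:R b4@15:R b1@16:L b3@19:R]
Beat 13 (R): throw ball2 h=1 -> lands@14:L; in-air after throw: [b2@14:L b4@15:R b1@16:L b3@19:R]
Beat 14 (L): throw ball2 h=3 -> lands@17:R; in-air after throw: [b4@15:R b1@16:L b2@17:R b3@19:R]
Beat 15 (R): throw ball4 h=8 -> lands@23:R; in-air after throw: [b1@16:L b2@17:R b3@19:R b4@23:R]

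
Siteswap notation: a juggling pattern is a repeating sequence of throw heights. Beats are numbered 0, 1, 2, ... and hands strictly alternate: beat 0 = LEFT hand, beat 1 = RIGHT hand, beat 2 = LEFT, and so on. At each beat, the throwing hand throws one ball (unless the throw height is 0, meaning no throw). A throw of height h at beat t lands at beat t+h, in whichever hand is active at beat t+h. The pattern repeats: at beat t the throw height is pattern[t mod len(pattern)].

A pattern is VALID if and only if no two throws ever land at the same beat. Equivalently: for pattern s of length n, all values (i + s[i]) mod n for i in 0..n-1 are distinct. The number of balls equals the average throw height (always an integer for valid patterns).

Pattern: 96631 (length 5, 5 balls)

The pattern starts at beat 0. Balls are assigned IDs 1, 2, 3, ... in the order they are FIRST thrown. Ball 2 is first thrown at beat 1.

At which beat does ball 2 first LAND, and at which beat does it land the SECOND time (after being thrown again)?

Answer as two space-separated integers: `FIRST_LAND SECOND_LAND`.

Beat 0 (L): throw ball1 h=9 -> lands@9:R; in-air after throw: [b1@9:R]
Beat 1 (R): throw ball2 h=6 -> lands@7:R; in-air after throw: [b2@7:R b1@9:R]
Beat 2 (L): throw ball3 h=6 -> lands@8:L; in-air after throw: [b2@7:R b3@8:L b1@9:R]
Beat 3 (R): throw ball4 h=3 -> lands@6:L; in-air after throw: [b4@6:L b2@7:R b3@8:L b1@9:R]
Beat 4 (L): throw ball5 h=1 -> lands@5:R; in-air after throw: [b5@5:R b4@6:L b2@7:R b3@8:L b1@9:R]
Beat 5 (R): throw ball5 h=9 -> lands@14:L; in-air after throw: [b4@6:L b2@7:R b3@8:L b1@9:R b5@14:L]
Beat 6 (L): throw ball4 h=6 -> lands@12:L; in-air after throw: [b2@7:R b3@8:L b1@9:R b4@12:L b5@14:L]
Beat 7 (R): throw ball2 h=6 -> lands@13:R; in-air after throw: [b3@8:L b1@9:R b4@12:L b2@13:R b5@14:L]
Beat 8 (L): throw ball3 h=3 -> lands@11:R; in-air after throw: [b1@9:R b3@11:R b4@12:L b2@13:R b5@14:L]
Beat 9 (R): throw ball1 h=1 -> lands@10:L; in-air after throw: [b1@10:L b3@11:R b4@12:L b2@13:R b5@14:L]
Beat 10 (L): throw ball1 h=9 -> lands@19:R; in-air after throw: [b3@11:R b4@12:L b2@13:R b5@14:L b1@19:R]
Beat 11 (R): throw ball3 h=6 -> lands@17:R; in-air after throw: [b4@12:L b2@13:R b5@14:L b3@17:R b1@19:R]
Beat 12 (L): throw ball4 h=6 -> lands@18:L; in-air after throw: [b2@13:R b5@14:L b3@17:R b4@18:L b1@19:R]
Beat 13 (R): throw ball2 h=3 -> lands@16:L; in-air after throw: [b5@14:L b2@16:L b3@17:R b4@18:L b1@19:R]
Ball 2: thrown@1 h=6 -> first land @7; rethrown@7 h=6 -> second land @13

Answer: 7 13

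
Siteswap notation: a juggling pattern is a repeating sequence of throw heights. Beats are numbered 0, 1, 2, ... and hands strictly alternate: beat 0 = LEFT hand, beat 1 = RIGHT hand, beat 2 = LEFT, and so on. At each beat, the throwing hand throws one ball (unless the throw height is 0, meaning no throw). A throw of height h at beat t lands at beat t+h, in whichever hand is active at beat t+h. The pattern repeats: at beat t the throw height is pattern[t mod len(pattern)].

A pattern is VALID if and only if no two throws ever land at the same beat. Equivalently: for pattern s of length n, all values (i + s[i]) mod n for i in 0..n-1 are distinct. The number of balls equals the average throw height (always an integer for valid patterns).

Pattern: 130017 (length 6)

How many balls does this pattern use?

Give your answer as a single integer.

Pattern = [1, 3, 0, 0, 1, 7], length n = 6
  position 0: throw height = 1, running sum = 1
  position 1: throw height = 3, running sum = 4
  position 2: throw height = 0, running sum = 4
  position 3: throw height = 0, running sum = 4
  position 4: throw height = 1, running sum = 5
  position 5: throw height = 7, running sum = 12
Total sum = 12; balls = sum / n = 12 / 6 = 2

Answer: 2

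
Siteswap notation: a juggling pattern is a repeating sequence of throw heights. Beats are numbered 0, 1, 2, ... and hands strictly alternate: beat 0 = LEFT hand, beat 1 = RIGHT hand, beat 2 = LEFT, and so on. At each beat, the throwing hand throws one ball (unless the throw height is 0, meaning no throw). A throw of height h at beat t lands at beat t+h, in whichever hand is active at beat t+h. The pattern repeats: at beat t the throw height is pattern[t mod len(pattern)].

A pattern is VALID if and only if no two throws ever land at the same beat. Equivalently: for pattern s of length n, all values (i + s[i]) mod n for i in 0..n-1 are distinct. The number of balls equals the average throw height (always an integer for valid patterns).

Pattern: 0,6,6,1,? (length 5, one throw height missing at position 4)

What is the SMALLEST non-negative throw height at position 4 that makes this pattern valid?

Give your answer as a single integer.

Answer: 2

Derivation:
i=0: (0 + 0) mod 5 = 0
i=1: (1 + 6) mod 5 = 2
i=2: (2 + 6) mod 5 = 3
i=3: (3 + 1) mod 5 = 4
i=4: s[i]=? (unknown)
Known residues: [0, 2, 3, 4]; need a permutation of 0..4, so missing residue r = 1
Need (4 + s) mod 5 = 1; smallest s = (1 - 4) mod 5 = 2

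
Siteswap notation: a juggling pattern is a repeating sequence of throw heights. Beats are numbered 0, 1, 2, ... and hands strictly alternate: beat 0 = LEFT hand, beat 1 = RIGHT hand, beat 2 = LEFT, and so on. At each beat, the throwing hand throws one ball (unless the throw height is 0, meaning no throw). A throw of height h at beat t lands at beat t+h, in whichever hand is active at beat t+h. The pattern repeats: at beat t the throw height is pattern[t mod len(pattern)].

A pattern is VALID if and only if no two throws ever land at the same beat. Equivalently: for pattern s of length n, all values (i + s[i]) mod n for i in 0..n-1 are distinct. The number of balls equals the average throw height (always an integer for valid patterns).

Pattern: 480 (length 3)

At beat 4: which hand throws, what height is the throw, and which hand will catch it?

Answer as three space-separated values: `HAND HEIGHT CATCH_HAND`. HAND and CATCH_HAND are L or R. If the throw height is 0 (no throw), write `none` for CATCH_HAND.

Beat 4: 4 mod 2 = 0, so hand = L
Throw height = pattern[4 mod 3] = pattern[1] = 8
Lands at beat 4+8=12, 12 mod 2 = 0, so catch hand = L

Answer: L 8 L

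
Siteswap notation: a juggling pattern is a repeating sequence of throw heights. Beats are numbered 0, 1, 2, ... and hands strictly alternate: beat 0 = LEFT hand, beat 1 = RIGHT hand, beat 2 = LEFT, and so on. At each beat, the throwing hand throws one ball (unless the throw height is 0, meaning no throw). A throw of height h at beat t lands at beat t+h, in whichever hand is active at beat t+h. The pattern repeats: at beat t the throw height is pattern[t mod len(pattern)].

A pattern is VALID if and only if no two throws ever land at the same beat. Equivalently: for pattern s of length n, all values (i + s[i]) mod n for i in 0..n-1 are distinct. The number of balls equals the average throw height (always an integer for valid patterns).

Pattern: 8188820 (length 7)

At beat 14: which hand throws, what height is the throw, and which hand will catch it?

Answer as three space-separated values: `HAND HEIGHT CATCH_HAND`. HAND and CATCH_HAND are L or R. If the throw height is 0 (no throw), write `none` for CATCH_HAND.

Beat 14: 14 mod 2 = 0, so hand = L
Throw height = pattern[14 mod 7] = pattern[0] = 8
Lands at beat 14+8=22, 22 mod 2 = 0, so catch hand = L

Answer: L 8 L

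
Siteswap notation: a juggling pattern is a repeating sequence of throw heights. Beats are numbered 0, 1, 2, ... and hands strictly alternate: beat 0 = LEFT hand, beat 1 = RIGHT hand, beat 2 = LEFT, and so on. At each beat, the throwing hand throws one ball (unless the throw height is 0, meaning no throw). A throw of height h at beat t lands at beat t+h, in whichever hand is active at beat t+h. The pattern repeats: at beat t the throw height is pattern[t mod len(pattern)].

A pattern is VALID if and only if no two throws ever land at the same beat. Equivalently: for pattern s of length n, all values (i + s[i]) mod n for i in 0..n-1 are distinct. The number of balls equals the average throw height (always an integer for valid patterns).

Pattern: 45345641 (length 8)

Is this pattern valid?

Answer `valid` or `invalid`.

Answer: valid

Derivation:
i=0: (i + s[i]) mod n = (0 + 4) mod 8 = 4
i=1: (i + s[i]) mod n = (1 + 5) mod 8 = 6
i=2: (i + s[i]) mod n = (2 + 3) mod 8 = 5
i=3: (i + s[i]) mod n = (3 + 4) mod 8 = 7
i=4: (i + s[i]) mod n = (4 + 5) mod 8 = 1
i=5: (i + s[i]) mod n = (5 + 6) mod 8 = 3
i=6: (i + s[i]) mod n = (6 + 4) mod 8 = 2
i=7: (i + s[i]) mod n = (7 + 1) mod 8 = 0
Residues: [4, 6, 5, 7, 1, 3, 2, 0], distinct: True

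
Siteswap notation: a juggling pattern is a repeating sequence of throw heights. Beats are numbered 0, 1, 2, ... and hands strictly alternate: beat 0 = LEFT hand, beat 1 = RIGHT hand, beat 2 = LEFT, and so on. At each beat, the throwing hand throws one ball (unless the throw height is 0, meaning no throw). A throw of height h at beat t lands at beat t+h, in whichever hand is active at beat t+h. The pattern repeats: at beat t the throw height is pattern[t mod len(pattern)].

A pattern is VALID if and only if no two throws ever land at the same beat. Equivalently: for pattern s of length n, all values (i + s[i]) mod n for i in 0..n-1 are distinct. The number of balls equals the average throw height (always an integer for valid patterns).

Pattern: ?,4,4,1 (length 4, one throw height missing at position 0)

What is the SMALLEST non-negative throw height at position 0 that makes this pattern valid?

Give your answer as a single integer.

Answer: 3

Derivation:
i=0: s[i]=? (unknown)
i=1: (1 + 4) mod 4 = 1
i=2: (2 + 4) mod 4 = 2
i=3: (3 + 1) mod 4 = 0
Known residues: [0, 1, 2]; need a permutation of 0..3, so missing residue r = 3
Need (0 + s) mod 4 = 3; smallest s = (3 - 0) mod 4 = 3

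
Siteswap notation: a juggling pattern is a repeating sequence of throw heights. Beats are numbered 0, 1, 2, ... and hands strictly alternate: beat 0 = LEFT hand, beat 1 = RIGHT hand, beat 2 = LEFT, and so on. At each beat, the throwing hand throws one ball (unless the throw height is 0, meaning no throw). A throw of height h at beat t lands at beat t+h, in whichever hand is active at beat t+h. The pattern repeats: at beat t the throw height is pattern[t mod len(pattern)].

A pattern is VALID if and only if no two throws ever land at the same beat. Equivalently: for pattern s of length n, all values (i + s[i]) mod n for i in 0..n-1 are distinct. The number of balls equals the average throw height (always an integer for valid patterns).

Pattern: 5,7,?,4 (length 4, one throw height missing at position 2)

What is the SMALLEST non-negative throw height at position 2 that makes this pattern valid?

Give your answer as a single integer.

Answer: 0

Derivation:
i=0: (0 + 5) mod 4 = 1
i=1: (1 + 7) mod 4 = 0
i=2: s[i]=? (unknown)
i=3: (3 + 4) mod 4 = 3
Known residues: [0, 1, 3]; need a permutation of 0..3, so missing residue r = 2
Need (2 + s) mod 4 = 2; smallest s = (2 - 2) mod 4 = 0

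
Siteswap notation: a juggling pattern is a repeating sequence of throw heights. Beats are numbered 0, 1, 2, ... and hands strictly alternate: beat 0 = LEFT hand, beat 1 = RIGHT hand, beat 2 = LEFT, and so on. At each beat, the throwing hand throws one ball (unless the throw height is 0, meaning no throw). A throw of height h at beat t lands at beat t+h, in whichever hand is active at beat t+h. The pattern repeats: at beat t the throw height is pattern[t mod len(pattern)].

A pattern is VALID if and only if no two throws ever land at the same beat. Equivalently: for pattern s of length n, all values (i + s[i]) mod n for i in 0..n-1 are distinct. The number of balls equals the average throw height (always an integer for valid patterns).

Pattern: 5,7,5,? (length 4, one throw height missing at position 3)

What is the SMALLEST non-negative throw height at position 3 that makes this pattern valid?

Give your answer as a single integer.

Answer: 3

Derivation:
i=0: (0 + 5) mod 4 = 1
i=1: (1 + 7) mod 4 = 0
i=2: (2 + 5) mod 4 = 3
i=3: s[i]=? (unknown)
Known residues: [0, 1, 3]; need a permutation of 0..3, so missing residue r = 2
Need (3 + s) mod 4 = 2; smallest s = (2 - 3) mod 4 = 3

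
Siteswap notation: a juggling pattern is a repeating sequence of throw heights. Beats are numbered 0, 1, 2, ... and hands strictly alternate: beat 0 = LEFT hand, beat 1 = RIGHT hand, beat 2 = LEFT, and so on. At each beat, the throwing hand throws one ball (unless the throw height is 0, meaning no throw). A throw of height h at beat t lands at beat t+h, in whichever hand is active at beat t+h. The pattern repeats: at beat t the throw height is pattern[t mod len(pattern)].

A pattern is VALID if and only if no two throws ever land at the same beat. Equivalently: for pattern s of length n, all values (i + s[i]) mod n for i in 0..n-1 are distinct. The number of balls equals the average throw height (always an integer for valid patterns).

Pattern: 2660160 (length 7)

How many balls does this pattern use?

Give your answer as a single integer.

Pattern = [2, 6, 6, 0, 1, 6, 0], length n = 7
  position 0: throw height = 2, running sum = 2
  position 1: throw height = 6, running sum = 8
  position 2: throw height = 6, running sum = 14
  position 3: throw height = 0, running sum = 14
  position 4: throw height = 1, running sum = 15
  position 5: throw height = 6, running sum = 21
  position 6: throw height = 0, running sum = 21
Total sum = 21; balls = sum / n = 21 / 7 = 3

Answer: 3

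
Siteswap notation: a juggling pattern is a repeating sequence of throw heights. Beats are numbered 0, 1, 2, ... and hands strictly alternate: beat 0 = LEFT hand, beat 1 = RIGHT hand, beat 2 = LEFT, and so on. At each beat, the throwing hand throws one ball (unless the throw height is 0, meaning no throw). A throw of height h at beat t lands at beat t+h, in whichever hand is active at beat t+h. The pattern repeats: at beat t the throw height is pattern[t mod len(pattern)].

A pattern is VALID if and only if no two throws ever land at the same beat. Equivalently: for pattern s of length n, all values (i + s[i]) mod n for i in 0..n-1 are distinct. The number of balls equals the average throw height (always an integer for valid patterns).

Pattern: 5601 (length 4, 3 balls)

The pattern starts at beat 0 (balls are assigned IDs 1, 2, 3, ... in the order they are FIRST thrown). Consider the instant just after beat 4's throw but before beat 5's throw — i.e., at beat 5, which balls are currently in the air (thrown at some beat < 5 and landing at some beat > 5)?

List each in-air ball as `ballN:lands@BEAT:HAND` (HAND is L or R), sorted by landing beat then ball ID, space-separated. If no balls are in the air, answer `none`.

Beat 0 (L): throw ball1 h=5 -> lands@5:R; in-air after throw: [b1@5:R]
Beat 1 (R): throw ball2 h=6 -> lands@7:R; in-air after throw: [b1@5:R b2@7:R]
Beat 3 (R): throw ball3 h=1 -> lands@4:L; in-air after throw: [b3@4:L b1@5:R b2@7:R]
Beat 4 (L): throw ball3 h=5 -> lands@9:R; in-air after throw: [b1@5:R b2@7:R b3@9:R]
Beat 5 (R): throw ball1 h=6 -> lands@11:R; in-air after throw: [b2@7:R b3@9:R b1@11:R]

Answer: ball2:lands@7:R ball3:lands@9:R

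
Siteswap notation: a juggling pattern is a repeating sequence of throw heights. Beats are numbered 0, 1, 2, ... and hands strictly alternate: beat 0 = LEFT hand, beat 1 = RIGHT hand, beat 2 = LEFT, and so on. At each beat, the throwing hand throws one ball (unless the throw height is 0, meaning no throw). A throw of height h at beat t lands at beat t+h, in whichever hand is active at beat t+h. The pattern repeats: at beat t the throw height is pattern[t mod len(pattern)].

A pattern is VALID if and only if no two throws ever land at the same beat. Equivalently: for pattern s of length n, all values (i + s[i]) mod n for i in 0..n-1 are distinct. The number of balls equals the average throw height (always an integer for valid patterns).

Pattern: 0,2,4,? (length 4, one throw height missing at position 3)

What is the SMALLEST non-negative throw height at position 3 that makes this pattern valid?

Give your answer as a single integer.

i=0: (0 + 0) mod 4 = 0
i=1: (1 + 2) mod 4 = 3
i=2: (2 + 4) mod 4 = 2
i=3: s[i]=? (unknown)
Known residues: [0, 2, 3]; need a permutation of 0..3, so missing residue r = 1
Need (3 + s) mod 4 = 1; smallest s = (1 - 3) mod 4 = 2

Answer: 2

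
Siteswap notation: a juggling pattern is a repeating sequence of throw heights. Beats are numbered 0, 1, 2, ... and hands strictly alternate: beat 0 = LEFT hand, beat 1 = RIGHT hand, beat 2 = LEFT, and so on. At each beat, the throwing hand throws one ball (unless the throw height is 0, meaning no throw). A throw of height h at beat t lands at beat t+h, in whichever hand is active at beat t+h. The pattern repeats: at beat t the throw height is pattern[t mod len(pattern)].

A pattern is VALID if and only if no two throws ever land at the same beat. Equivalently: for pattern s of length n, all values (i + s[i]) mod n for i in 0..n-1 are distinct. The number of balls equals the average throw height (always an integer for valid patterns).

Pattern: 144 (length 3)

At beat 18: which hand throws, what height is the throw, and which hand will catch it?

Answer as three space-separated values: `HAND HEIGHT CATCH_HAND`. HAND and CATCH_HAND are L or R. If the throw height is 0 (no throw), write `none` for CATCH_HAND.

Beat 18: 18 mod 2 = 0, so hand = L
Throw height = pattern[18 mod 3] = pattern[0] = 1
Lands at beat 18+1=19, 19 mod 2 = 1, so catch hand = R

Answer: L 1 R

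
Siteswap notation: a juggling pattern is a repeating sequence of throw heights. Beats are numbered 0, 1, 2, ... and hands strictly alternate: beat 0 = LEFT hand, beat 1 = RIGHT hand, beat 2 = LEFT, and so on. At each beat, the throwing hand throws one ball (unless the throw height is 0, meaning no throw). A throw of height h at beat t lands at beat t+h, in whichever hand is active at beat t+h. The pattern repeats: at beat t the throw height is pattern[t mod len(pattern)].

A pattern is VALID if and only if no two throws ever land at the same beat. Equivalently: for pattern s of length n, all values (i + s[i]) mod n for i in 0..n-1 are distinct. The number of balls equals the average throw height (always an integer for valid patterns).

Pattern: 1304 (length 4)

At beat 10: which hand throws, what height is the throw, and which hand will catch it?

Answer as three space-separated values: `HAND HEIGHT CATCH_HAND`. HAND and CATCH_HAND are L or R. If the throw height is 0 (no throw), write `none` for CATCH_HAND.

Beat 10: 10 mod 2 = 0, so hand = L
Throw height = pattern[10 mod 4] = pattern[2] = 0

Answer: L 0 none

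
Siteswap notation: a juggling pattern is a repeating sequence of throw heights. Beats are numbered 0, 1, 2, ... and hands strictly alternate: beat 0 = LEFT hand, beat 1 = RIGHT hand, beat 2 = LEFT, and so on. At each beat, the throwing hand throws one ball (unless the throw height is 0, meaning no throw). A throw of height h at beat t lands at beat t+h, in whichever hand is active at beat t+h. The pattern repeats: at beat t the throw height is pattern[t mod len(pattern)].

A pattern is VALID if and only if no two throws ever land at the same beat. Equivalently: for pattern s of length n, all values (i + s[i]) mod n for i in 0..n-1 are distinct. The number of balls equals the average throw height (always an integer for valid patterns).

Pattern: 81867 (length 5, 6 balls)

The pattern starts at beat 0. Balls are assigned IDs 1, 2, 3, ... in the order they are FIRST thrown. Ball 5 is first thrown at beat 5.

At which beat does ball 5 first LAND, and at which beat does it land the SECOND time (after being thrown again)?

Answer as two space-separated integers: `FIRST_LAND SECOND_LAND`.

Answer: 13 19

Derivation:
Beat 0 (L): throw ball1 h=8 -> lands@8:L; in-air after throw: [b1@8:L]
Beat 1 (R): throw ball2 h=1 -> lands@2:L; in-air after throw: [b2@2:L b1@8:L]
Beat 2 (L): throw ball2 h=8 -> lands@10:L; in-air after throw: [b1@8:L b2@10:L]
Beat 3 (R): throw ball3 h=6 -> lands@9:R; in-air after throw: [b1@8:L b3@9:R b2@10:L]
Beat 4 (L): throw ball4 h=7 -> lands@11:R; in-air after throw: [b1@8:L b3@9:R b2@10:L b4@11:R]
Beat 5 (R): throw ball5 h=8 -> lands@13:R; in-air after throw: [b1@8:L b3@9:R b2@10:L b4@11:R b5@13:R]
Beat 6 (L): throw ball6 h=1 -> lands@7:R; in-air after throw: [b6@7:R b1@8:L b3@9:R b2@10:L b4@11:R b5@13:R]
Beat 7 (R): throw ball6 h=8 -> lands@15:R; in-air after throw: [b1@8:L b3@9:R b2@10:L b4@11:R b5@13:R b6@15:R]
Beat 8 (L): throw ball1 h=6 -> lands@14:L; in-air after throw: [b3@9:R b2@10:L b4@11:R b5@13:R b1@14:L b6@15:R]
Beat 9 (R): throw ball3 h=7 -> lands@16:L; in-air after throw: [b2@10:L b4@11:R b5@13:R b1@14:L b6@15:R b3@16:L]
Beat 10 (L): throw ball2 h=8 -> lands@18:L; in-air after throw: [b4@11:R b5@13:R b1@14:L b6@15:R b3@16:L b2@18:L]
Beat 11 (R): throw ball4 h=1 -> lands@12:L; in-air after throw: [b4@12:L b5@13:R b1@14:L b6@15:R b3@16:L b2@18:L]
Beat 12 (L): throw ball4 h=8 -> lands@20:L; in-air after throw: [b5@13:R b1@14:L b6@15:R b3@16:L b2@18:L b4@20:L]
Beat 13 (R): throw ball5 h=6 -> lands@19:R; in-air after throw: [b1@14:L b6@15:R b3@16:L b2@18:L b5@19:R b4@20:L]
Beat 14 (L): throw ball1 h=7 -> lands@21:R; in-air after throw: [b6@15:R b3@16:L b2@18:L b5@19:R b4@20:L b1@21:R]
Beat 15 (R): throw ball6 h=8 -> lands@23:R; in-air after throw: [b3@16:L b2@18:L b5@19:R b4@20:L b1@21:R b6@23:R]
Beat 16 (L): throw ball3 h=1 -> lands@17:R; in-air after throw: [b3@17:R b2@18:L b5@19:R b4@20:L b1@21:R b6@23:R]
Beat 17 (R): throw ball3 h=8 -> lands@25:R; in-air after throw: [b2@18:L b5@19:R b4@20:L b1@21:R b6@23:R b3@25:R]
Beat 18 (L): throw ball2 h=6 -> lands@24:L; in-air after throw: [b5@19:R b4@20:L b1@21:R b6@23:R b2@24:L b3@25:R]
Beat 19 (R): throw ball5 h=7 -> lands@26:L; in-air after throw: [b4@20:L b1@21:R b6@23:R b2@24:L b3@25:R b5@26:L]
Ball 5: thrown@5 h=8 -> first land @13; rethrown@13 h=6 -> second land @19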